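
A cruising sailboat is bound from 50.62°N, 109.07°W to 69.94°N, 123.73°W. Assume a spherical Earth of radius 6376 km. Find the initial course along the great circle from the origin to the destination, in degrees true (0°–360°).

345.7°

θ = atan2( sin Δλ·cos φ₂ ,  cos φ₁ sin φ₂ − sin φ₁ cos φ₂ cos Δλ )
  = atan2(-0.0868, +0.3395) = 345.66°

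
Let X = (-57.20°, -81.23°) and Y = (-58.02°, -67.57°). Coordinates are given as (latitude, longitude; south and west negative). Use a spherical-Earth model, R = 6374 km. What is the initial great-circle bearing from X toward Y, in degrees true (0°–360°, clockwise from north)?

102.1°

θ = atan2( sin Δλ·cos φ₂ ,  cos φ₁ sin φ₂ − sin φ₁ cos φ₂ cos Δλ )
  = atan2(+0.1251, -0.0269) = 102.14°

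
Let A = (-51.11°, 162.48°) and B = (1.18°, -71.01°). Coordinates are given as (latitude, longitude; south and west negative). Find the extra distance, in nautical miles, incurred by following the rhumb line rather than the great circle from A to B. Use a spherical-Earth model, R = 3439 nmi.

464 nmi

Great circle: cos σ = sin φ₁ sin φ₂ + cos φ₁ cos φ₂ cos Δλ,  σ = 1.9709 rad → d_gc = 6777.8 nmi
Rhumb line: Δψ = +1.0618, q = Δφ/Δψ = 0.8595, d_rh = R√(Δφ²+q²Δλ²) = 7242.2 nmi
Excess = 7242.2 − 6777.8 = 464.4 ≈ 464 nmi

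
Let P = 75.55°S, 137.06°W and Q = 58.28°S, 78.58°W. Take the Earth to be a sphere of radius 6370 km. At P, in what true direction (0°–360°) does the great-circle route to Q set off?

83.1°

θ = atan2( sin Δλ·cos φ₂ ,  cos φ₁ sin φ₂ − sin φ₁ cos φ₂ cos Δλ )
  = atan2(+0.4482, +0.0539) = 83.14°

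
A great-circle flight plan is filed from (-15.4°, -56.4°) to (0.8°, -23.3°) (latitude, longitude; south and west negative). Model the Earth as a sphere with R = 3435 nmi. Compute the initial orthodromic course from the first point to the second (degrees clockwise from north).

θ = atan2( sin Δλ·cos φ₂ ,  cos φ₁ sin φ₂ − sin φ₁ cos φ₂ cos Δλ )
  = atan2(+0.5460, +0.2359) = 66.63°

66.6°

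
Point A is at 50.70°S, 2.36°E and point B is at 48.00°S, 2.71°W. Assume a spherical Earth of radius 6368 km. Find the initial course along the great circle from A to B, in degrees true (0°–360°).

θ = atan2( sin Δλ·cos φ₂ ,  cos φ₁ sin φ₂ − sin φ₁ cos φ₂ cos Δλ )
  = atan2(-0.0591, +0.0451) = 307.32°

307.3°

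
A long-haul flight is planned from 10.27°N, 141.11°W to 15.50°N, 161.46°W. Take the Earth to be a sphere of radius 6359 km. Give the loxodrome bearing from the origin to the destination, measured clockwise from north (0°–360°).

284.8°

Δψ = ln[tan(π/4+φ₂/2)/tan(π/4+φ₁/2)] = +0.0937
Δλ = -0.3552 rad (taken the short way round)
course = atan2(Δλ, Δψ) = 284.77°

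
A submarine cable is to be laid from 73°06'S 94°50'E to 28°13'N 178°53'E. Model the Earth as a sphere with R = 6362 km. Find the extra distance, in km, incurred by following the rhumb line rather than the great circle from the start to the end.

363 km

Great circle: cos σ = sin φ₁ sin φ₂ + cos φ₁ cos φ₂ cos Δλ,  σ = 2.0107 rad → d_gc = 12792.0 km
Rhumb line: Δψ = +2.4205, q = Δφ/Δψ = 0.7306, d_rh = R√(Δφ²+q²Δλ²) = 13154.9 km
Excess = 13154.9 − 12792.0 = 362.9 ≈ 363 km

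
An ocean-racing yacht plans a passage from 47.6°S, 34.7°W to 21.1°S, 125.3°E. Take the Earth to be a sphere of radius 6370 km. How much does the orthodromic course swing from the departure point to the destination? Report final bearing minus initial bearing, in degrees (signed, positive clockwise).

Initial bearing θ₁ = atan2(sin Δλ cos φ₂, cos φ₁ sin φ₂ − sin φ₁ cos φ₂ cos Δλ) = 160.28°
Final bearing θ₂ = (initial bearing from the destination back to the start) + 180° = 14.12°
Δθ = θ₂ − θ₁ = -146.2°

-146.2°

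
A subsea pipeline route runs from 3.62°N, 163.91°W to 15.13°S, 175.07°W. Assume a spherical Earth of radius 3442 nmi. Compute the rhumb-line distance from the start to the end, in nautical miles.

1308 nmi

Rhumb course C = atan2(Δλ, Δψ) with Δψ = ln[tan(π/4+φ₂/2)/tan(π/4+φ₁/2)] = -0.3304, Δλ = -0.1948 → C = 210.52°
d = R·|Δφ| / |cos C| = 3442·0.32725 / 0.86146 = 1308 nmi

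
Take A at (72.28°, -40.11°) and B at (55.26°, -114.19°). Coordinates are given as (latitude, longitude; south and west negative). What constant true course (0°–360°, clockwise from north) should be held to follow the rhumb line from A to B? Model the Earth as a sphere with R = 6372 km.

Δψ = ln[tan(π/4+φ₂/2)/tan(π/4+φ₁/2)] = -0.6965
Δλ = -1.2929 rad (taken the short way round)
course = atan2(Δλ, Δψ) = 241.69°

241.7°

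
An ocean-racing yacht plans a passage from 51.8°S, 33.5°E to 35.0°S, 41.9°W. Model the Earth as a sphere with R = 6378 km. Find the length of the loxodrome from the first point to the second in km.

Rhumb course C = atan2(Δλ, Δψ) with Δψ = ln[tan(π/4+φ₂/2)/tan(π/4+φ₁/2)] = +0.4077, Δλ = -1.3160 → C = 287.21°
d = R·|Δφ| / |cos C| = 6378·0.29322 / 0.29591 = 6320 km

6320 km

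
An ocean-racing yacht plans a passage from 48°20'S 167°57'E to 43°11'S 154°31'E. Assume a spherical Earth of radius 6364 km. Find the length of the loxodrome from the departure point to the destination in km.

1187 km

Rhumb course C = atan2(Δλ, Δψ) with Δψ = ln[tan(π/4+φ₂/2)/tan(π/4+φ₁/2)] = +0.1290, Δλ = -0.2345 → C = 298.81°
d = R·|Δφ| / |cos C| = 6364·0.08988 / 0.48197 = 1187 km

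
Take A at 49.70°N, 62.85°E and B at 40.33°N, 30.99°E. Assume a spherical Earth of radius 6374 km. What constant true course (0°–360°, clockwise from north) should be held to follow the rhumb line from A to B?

Δψ = ln[tan(π/4+φ₂/2)/tan(π/4+φ₁/2)] = -0.2321
Δλ = -0.5561 rad (taken the short way round)
course = atan2(Δλ, Δψ) = 247.34°

247.3°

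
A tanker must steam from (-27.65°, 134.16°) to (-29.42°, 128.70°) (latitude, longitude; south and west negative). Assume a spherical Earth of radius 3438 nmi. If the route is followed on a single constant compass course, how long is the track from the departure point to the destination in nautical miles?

307 nmi

Rhumb course C = atan2(Δλ, Δψ) with Δψ = ln[tan(π/4+φ₂/2)/tan(π/4+φ₁/2)] = -0.0352, Δλ = -0.0953 → C = 249.74°
d = R·|Δφ| / |cos C| = 3438·0.03089 / 0.34620 = 307 nmi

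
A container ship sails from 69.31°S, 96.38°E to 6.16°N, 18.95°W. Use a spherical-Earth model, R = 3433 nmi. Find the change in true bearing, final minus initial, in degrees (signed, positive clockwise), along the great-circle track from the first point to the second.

+92.6°

At departure: θ₁ = atan2(sin Δλ cos φ₂, cos φ₁ sin φ₂ − sin φ₁ cos φ₂ cos Δλ) = 248.17°
At arrival: θ₂ = atan2(sin Δλ cos φ₁, −cos φ₂ sin φ₁ + sin φ₂ cos φ₁ cos Δλ) = 340.74°
Δθ = θ₂ − θ₁ = +92.6°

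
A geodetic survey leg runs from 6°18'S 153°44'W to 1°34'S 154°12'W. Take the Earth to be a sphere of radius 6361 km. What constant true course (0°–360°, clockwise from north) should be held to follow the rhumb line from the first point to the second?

354.4°

Meridional parts: M(φ₁)=-0.1102, M(φ₂)=-0.0273 → ΔM = +0.0828;  Δλ = -0.0081 rad
tan C = Δλ / ΔM = -0.0983 → C = 354.38°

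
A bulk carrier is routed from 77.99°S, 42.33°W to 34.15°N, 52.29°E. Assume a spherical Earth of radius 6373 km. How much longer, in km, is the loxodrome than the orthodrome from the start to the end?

Great circle: cos σ = sin φ₁ sin φ₂ + cos φ₁ cos φ₂ cos Δλ,  σ = 2.1687 rad → d_gc = 13821.4 km
Rhumb line: Δψ = +2.8868, q = Δφ/Δψ = 0.6780, d_rh = R√(Δφ²+q²Δλ²) = 14370.1 km
Excess = 14370.1 − 13821.4 = 548.7 ≈ 549 km

549 km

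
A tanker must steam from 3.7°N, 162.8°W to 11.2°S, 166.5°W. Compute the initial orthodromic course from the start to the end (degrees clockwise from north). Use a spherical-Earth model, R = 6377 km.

193.8°

N = sin Δλ·cos φ₂ = -0.0633;  D = cos φ₁ sin φ₂ − sin φ₁ cos φ₂ cos Δλ = -0.2570
initial course = atan2(N, D) = 193.84°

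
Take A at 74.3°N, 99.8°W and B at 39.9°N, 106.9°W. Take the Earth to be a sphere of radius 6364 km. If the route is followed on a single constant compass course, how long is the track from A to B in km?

Δψ = ln[tan(π/4+φ₂/2)/tan(π/4+φ₁/2)] = -1.2208;  Δφ = -0.6004 rad,  Δλ = -0.1239 rad
q = Δφ/Δψ = 0.4918
d = R·√(Δφ² + q²Δλ²) = 6364·0.60348 = 3841 km

3841 km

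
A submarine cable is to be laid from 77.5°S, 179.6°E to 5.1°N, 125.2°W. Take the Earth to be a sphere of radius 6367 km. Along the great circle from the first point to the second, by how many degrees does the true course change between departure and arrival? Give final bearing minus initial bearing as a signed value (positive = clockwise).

-44.7°

Initial bearing θ₁ = atan2(sin Δλ cos φ₂, cos φ₁ sin φ₂ − sin φ₁ cos φ₂ cos Δλ) = 54.93°
Final bearing θ₂ = (initial bearing from the destination back to the start) + 180° = 10.24°
Δθ = θ₂ − θ₁ = -44.7°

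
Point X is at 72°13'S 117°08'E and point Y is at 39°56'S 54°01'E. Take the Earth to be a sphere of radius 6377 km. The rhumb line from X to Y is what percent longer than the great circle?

3.7%

Great circle: σ = 0.7711 rad → d_gc = Rσ = 4917.5 km
Rhumb: Δφ = +0.5635, Δλ = -1.1016, Δψ = +1.0936, q = Δφ/Δψ = 0.5152 → d_rh = R√(Δφ²+q²Δλ²) = 5099.9 km
Excess = (5099.9 − 4917.5) / 4917.5 = 182.4 / 4917.5 = 3.71% ≈ 3.7%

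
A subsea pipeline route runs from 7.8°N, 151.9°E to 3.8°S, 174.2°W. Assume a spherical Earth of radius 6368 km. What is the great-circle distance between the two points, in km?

cos σ = sin φ₁ sin φ₂ + cos φ₁ cos φ₂ cos Δλ
      = sin(7.80°)sin(-3.80°) + cos(7.80°)cos(-3.80°)cos(33.90°) = 0.8115
σ = 35.754° → d = Rσ = 6368·0.62403 = 3974 km

3974 km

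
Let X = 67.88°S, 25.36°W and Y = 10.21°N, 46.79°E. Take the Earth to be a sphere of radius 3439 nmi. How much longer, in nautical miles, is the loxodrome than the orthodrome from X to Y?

132 nmi

Great circle: cos σ = sin φ₁ sin φ₂ + cos φ₁ cos φ₂ cos Δλ,  σ = 1.6214 rad → d_gc = 5576.1 nmi
Rhumb line: Δψ = +1.8115, q = Δφ/Δψ = 0.7524, d_rh = R√(Δφ²+q²Δλ²) = 5708.3 nmi
Excess = 5708.3 − 5576.1 = 132.2 ≈ 132 nmi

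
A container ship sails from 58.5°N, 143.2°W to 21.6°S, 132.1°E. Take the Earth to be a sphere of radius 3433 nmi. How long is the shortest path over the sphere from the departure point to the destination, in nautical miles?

Haversine: a = sin²(Δφ/2)+cos φ₁ cos φ₂ sin²(Δλ/2) = 0.63450;  σ = 2·atan2(√a,√(1−a))
σ = 105.605° → d = Rσ = 3433·1.84315 = 6328 nmi

6328 nmi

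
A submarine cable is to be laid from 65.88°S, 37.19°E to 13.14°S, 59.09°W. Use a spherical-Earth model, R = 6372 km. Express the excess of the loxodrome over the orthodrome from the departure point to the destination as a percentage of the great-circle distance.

6.4%

Great circle: σ = 1.4061 rad → d_gc = Rσ = 8959.7 km
Rhumb: Δφ = +0.9205, Δλ = -1.6804, Δψ = +1.3120, q = Δφ/Δψ = 0.7016 → d_rh = R√(Δφ²+q²Δλ²) = 9530.7 km
Excess = (9530.7 − 8959.7) / 8959.7 = 571.0 / 8959.7 = 6.37% ≈ 6.4%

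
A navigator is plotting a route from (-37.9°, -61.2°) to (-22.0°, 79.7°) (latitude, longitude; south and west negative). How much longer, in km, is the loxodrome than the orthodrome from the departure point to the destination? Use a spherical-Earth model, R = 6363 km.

Great circle: cos σ = sin φ₁ sin φ₂ + cos φ₁ cos φ₂ cos Δλ,  σ = 1.9152 rad → d_gc = 12186.6 km
Rhumb line: Δψ = +0.3220, q = Δφ/Δψ = 0.8618, d_rh = R√(Δφ²+q²Δλ²) = 13600.5 km
Excess = 13600.5 − 12186.6 = 1413.9 ≈ 1414 km

1414 km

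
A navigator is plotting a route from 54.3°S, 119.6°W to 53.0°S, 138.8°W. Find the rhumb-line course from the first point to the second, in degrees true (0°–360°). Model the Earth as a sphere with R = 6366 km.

276.5°

Δψ = ln[tan(π/4+φ₂/2)/tan(π/4+φ₁/2)] = +0.0383
Δλ = -0.3351 rad (taken the short way round)
course = atan2(Δλ, Δψ) = 276.52°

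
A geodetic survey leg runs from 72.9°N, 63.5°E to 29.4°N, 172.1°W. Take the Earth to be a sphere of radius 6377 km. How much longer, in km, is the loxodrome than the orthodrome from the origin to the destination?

Great circle: cos σ = sin φ₁ sin φ₂ + cos φ₁ cos φ₂ cos Δλ,  σ = 1.2403 rad → d_gc = 7909.7 km
Rhumb line: Δψ = -1.3576, q = Δφ/Δψ = 0.5592, d_rh = R√(Δφ²+q²Δλ²) = 9132.1 km
Excess = 9132.1 − 7909.7 = 1222.4 ≈ 1222 km

1222 km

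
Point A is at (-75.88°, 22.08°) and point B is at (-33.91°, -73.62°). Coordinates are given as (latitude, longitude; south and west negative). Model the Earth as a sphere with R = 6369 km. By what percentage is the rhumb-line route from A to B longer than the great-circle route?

8.9%

Great circle: σ = 1.0229 rad → d_gc = Rσ = 6514.6 km
Rhumb: Δφ = +0.7325, Δλ = -1.6703, Δψ = +1.4589, q = Δφ/Δψ = 0.5021 → d_rh = R√(Δφ²+q²Δλ²) = 7091.9 km
Excess = (7091.9 − 6514.6) / 6514.6 = 577.3 / 6514.6 = 8.86% ≈ 8.9%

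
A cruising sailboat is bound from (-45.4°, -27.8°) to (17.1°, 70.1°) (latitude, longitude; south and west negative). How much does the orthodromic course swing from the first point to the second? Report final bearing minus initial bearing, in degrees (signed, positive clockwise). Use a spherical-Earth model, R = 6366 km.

-36.4°

At departure: θ₁ = atan2(sin Δλ cos φ₂, cos φ₁ sin φ₂ − sin φ₁ cos φ₂ cos Δλ) = 83.20°
At arrival: θ₂ = atan2(sin Δλ cos φ₁, −cos φ₂ sin φ₁ + sin φ₂ cos φ₁ cos Δλ) = 46.84°
Δθ = θ₂ − θ₁ = -36.4°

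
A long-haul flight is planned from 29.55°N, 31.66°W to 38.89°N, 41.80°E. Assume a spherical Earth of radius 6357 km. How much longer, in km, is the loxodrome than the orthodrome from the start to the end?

Great circle: cos σ = sin φ₁ sin φ₂ + cos φ₁ cos φ₂ cos Δλ,  σ = 1.0444 rad → d_gc = 6639.4 km
Rhumb line: Δψ = +0.1976, q = Δφ/Δψ = 0.8251, d_rh = R√(Δφ²+q²Δλ²) = 6804.4 km
Excess = 6804.4 − 6639.4 = 165.0 ≈ 165 km

165 km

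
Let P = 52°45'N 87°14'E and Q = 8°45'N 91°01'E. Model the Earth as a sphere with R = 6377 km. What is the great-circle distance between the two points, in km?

Haversine: a = sin²(Δφ/2)+cos φ₁ cos φ₂ sin²(Δλ/2) = 0.14098;  σ = 2·atan2(√a,√(1−a))
σ = 44.107° → d = Rσ = 6377·0.76982 = 4909 km

4909 km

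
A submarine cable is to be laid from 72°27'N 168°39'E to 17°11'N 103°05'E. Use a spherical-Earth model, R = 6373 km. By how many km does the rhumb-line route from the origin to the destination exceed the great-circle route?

Great circle: cos σ = sin φ₁ sin φ₂ + cos φ₁ cos φ₂ cos Δλ,  σ = 1.1584 rad → d_gc = 7382.3 km
Rhumb line: Δψ = -1.5640, q = Δφ/Δψ = 0.6168, d_rh = R√(Δφ²+q²Δλ²) = 7617.2 km
Excess = 7617.2 − 7382.3 = 234.9 ≈ 235 km

235 km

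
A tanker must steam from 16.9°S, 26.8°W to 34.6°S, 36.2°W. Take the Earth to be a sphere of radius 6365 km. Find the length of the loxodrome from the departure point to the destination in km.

2177 km

Rhumb course C = atan2(Δλ, Δψ) with Δψ = ln[tan(π/4+φ₂/2)/tan(π/4+φ₁/2)] = -0.3450, Δλ = -0.1641 → C = 205.43°
d = R·|Δφ| / |cos C| = 6365·0.30892 / 0.90309 = 2177 km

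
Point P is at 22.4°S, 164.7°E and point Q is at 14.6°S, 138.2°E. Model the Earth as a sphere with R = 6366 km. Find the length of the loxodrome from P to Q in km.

Rhumb course C = atan2(Δλ, Δψ) with Δψ = ln[tan(π/4+φ₂/2)/tan(π/4+φ₁/2)] = +0.1437, Δλ = -0.4625 → C = 287.26°
d = R·|Δφ| / |cos C| = 6366·0.13614 / 0.29668 = 2921 km

2921 km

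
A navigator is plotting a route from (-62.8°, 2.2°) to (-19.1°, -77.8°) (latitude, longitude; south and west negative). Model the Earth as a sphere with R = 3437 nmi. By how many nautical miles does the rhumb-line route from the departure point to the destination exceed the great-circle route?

Great circle: cos σ = sin φ₁ sin φ₂ + cos φ₁ cos φ₂ cos Δλ,  σ = 1.1960 rad → d_gc = 4110.8 nmi
Rhumb line: Δψ = +1.0794, q = Δφ/Δψ = 0.7066, d_rh = R√(Δφ²+q²Δλ²) = 4286.0 nmi
Excess = 4286.0 − 4110.8 = 175.2 ≈ 175 nmi

175 nmi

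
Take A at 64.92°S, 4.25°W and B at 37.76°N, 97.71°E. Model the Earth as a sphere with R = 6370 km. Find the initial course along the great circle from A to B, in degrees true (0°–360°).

81.8°

θ = atan2( sin Δλ·cos φ₂ ,  cos φ₁ sin φ₂ − sin φ₁ cos φ₂ cos Δλ )
  = atan2(+0.7734, +0.1112) = 81.82°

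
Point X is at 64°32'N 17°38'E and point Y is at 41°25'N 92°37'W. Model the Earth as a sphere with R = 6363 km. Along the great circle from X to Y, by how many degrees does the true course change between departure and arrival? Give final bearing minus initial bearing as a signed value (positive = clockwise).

At departure: θ₁ = atan2(sin Δλ cos φ₂, cos φ₁ sin φ₂ − sin φ₁ cos φ₂ cos Δλ) = 306.40°
At arrival: θ₂ = atan2(sin Δλ cos φ₁, −cos φ₂ sin φ₁ + sin φ₂ cos φ₁ cos Δλ) = 207.48°
Δθ = θ₂ − θ₁ = -98.9°

-98.9°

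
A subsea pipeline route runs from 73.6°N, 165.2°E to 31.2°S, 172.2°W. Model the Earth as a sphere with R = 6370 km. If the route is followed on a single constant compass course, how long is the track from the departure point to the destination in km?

11794 km

Δψ = ln[tan(π/4+φ₂/2)/tan(π/4+φ₁/2)] = -2.5109;  Δφ = -1.8291 rad,  Δλ = +0.3944 rad
q = Δφ/Δψ = 0.7285
d = R·√(Δφ² + q²Δλ²) = 6370·1.85154 = 11794 km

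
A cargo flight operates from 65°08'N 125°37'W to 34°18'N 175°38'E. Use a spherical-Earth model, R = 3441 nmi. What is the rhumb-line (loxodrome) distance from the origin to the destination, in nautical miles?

2855 nmi

Δψ = ln[tan(π/4+φ₂/2)/tan(π/4+φ₁/2)] = -0.8740;  Δφ = -0.5381 rad,  Δλ = -1.0254 rad
q = Δφ/Δψ = 0.6157
d = R·√(Δφ² + q²Δλ²) = 3441·0.82959 = 2855 nmi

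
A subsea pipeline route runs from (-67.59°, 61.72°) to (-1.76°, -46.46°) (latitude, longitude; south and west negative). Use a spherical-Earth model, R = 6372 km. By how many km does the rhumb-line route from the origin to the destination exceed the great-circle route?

Great circle: cos σ = sin φ₁ sin φ₂ + cos φ₁ cos φ₂ cos Δλ,  σ = 1.6614 rad → d_gc = 10586.5 km
Rhumb line: Δψ = +1.5883, q = Δφ/Δψ = 0.7234, d_rh = R√(Δφ²+q²Δλ²) = 11372.9 km
Excess = 11372.9 − 10586.5 = 786.4 ≈ 786 km

786 km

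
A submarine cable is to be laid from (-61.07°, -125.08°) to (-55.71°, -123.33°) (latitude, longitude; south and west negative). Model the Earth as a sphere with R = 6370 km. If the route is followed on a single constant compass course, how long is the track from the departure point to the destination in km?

Rhumb course C = atan2(Δλ, Δψ) with Δψ = ln[tan(π/4+φ₂/2)/tan(π/4+φ₁/2)] = +0.1789, Δλ = +0.0305 → C = 9.69°
d = R·|Δφ| / |cos C| = 6370·0.09355 / 0.98574 = 605 km

605 km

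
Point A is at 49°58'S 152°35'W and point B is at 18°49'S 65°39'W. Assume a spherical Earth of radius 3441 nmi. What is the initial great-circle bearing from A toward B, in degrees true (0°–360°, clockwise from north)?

N = sin Δλ·cos φ₂ = +0.9452;  D = cos φ₁ sin φ₂ − sin φ₁ cos φ₂ cos Δλ = -0.1687
initial course = atan2(N, D) = 100.12°

100.1°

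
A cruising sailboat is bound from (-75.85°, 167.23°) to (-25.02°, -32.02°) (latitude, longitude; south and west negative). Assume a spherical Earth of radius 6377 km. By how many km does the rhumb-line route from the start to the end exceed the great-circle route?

2508 km

Great circle: cos σ = sin φ₁ sin φ₂ + cos φ₁ cos φ₂ cos Δλ,  σ = 1.3685 rad → d_gc = 8726.6 km
Rhumb line: Δψ = +1.6353, q = Δφ/Δψ = 0.5425, d_rh = R√(Δφ²+q²Δλ²) = 11234.5 km
Excess = 11234.5 − 8726.6 = 2507.9 ≈ 2508 km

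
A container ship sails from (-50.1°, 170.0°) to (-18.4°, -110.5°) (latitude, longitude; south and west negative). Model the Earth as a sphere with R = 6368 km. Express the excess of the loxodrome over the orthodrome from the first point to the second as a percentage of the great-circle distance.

3.1%

Great circle: σ = 1.2099 rad → d_gc = Rσ = 7704.9 km
Rhumb: Δφ = +0.5533, Δλ = +1.3875, Δψ = +0.6866, q = Δφ/Δψ = 0.8058 → d_rh = R√(Δφ²+q²Δλ²) = 7944.1 km
Excess = (7944.1 − 7704.9) / 7704.9 = 239.2 / 7704.9 = 3.10% ≈ 3.1%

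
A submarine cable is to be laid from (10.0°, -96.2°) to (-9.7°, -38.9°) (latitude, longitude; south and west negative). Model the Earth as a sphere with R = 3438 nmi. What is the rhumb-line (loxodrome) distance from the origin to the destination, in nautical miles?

Rhumb course C = atan2(Δλ, Δψ) with Δψ = ln[tan(π/4+φ₂/2)/tan(π/4+φ₁/2)] = -0.3455, Δλ = +1.0001 → C = 109.06°
d = R·|Δφ| / |cos C| = 3438·0.34383 / 0.32657 = 3620 nmi

3620 nmi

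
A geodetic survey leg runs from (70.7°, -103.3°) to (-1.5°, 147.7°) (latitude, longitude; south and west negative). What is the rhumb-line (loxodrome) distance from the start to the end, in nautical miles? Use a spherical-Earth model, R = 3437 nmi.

Rhumb course C = atan2(Δλ, Δψ) with Δψ = ln[tan(π/4+φ₂/2)/tan(π/4+φ₁/2)] = -1.7979, Δλ = -1.9024 → C = 226.62°
d = R·|Δφ| / |cos C| = 3437·1.26013 / 0.68687 = 6306 nmi

6306 nmi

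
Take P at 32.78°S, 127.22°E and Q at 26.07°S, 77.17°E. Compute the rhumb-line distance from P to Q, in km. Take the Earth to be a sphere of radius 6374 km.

4902 km

Δψ = ln[tan(π/4+φ₂/2)/tan(π/4+φ₁/2)] = +0.1346;  Δφ = +0.1171 rad,  Δλ = -0.8735 rad
q = Δφ/Δψ = 0.8702
d = R·√(Δφ² + q²Δλ²) = 6374·0.76911 = 4902 km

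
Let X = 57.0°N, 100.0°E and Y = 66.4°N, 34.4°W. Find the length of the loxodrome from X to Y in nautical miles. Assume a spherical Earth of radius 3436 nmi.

3829 nmi

Δψ = ln[tan(π/4+φ₂/2)/tan(π/4+φ₁/2)] = +0.3492;  Δφ = +0.1641 rad,  Δλ = -2.3457 rad
q = Δφ/Δψ = 0.4699
d = R·√(Δφ² + q²Δλ²) = 3436·1.11430 = 3829 nmi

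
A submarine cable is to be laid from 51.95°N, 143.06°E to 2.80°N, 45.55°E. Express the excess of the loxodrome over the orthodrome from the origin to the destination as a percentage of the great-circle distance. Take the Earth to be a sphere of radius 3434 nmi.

Great circle: σ = 1.6128 rad → d_gc = Rσ = 5538.4 nmi
Rhumb: Δφ = -0.8578, Δλ = -1.7019, Δψ = -1.0159, q = Δφ/Δψ = 0.8444 → d_rh = R√(Δφ²+q²Δλ²) = 5747.4 nmi
Excess = (5747.4 − 5538.4) / 5538.4 = 209.0 / 5538.4 = 3.77% ≈ 3.8%

3.8%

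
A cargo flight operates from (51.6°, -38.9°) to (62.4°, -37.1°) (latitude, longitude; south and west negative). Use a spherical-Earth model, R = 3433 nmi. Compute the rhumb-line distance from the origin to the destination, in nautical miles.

650 nmi

Rhumb course C = atan2(Δλ, Δψ) with Δψ = ln[tan(π/4+φ₂/2)/tan(π/4+φ₁/2)] = +0.3491, Δλ = +0.0314 → C = 5.14°
d = R·|Δφ| / |cos C| = 3433·0.18850 / 0.99597 = 650 nmi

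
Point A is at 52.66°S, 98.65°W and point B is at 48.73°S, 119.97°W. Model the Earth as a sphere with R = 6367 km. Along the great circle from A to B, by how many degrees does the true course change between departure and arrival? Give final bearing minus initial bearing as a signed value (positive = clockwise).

At departure: θ₁ = atan2(sin Δλ cos φ₂, cos φ₁ sin φ₂ − sin φ₁ cos φ₂ cos Δλ) = 277.75°
At arrival: θ₂ = atan2(sin Δλ cos φ₁, −cos φ₂ sin φ₁ + sin φ₂ cos φ₁ cos Δλ) = 294.34°
Δθ = θ₂ − θ₁ = +16.6°

+16.6°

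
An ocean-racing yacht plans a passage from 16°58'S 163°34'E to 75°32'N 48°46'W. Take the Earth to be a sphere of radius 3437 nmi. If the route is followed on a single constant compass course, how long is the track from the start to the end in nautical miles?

8207 nmi

Δψ = ln[tan(π/4+φ₂/2)/tan(π/4+φ₁/2)] = +2.3647;  Δφ = +1.6144 rad,  Δλ = +2.5773 rad
q = Δφ/Δψ = 0.6827
d = R·√(Δφ² + q²Δλ²) = 3437·2.38795 = 8207 nmi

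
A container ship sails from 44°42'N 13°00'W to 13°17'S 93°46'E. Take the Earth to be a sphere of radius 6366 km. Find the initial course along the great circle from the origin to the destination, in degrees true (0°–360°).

87.9°

N = sin Δλ·cos φ₂ = +0.9319;  D = cos φ₁ sin φ₂ − sin φ₁ cos φ₂ cos Δλ = +0.0342
initial course = atan2(N, D) = 87.90°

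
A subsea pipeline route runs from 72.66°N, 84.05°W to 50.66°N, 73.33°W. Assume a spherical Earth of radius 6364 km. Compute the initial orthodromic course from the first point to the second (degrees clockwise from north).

N = sin Δλ·cos φ₂ = +0.1179;  D = cos φ₁ sin φ₂ − sin φ₁ cos φ₂ cos Δλ = -0.3640
initial course = atan2(N, D) = 162.05°

162.1°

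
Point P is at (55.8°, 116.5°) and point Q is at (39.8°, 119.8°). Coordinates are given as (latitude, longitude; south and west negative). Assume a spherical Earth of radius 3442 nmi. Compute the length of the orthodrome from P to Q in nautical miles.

970 nmi

Haversine: a = sin²(Δφ/2)+cos φ₁ cos φ₂ sin²(Δλ/2) = 0.01973;  σ = 2·atan2(√a,√(1−a))
σ = 16.148° → d = Rσ = 3442·0.28184 = 970 nmi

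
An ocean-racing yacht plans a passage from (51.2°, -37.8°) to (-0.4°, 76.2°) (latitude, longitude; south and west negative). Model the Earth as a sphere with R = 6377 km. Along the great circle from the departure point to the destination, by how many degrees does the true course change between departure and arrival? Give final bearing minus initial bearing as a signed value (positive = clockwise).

+72.5°

Initial bearing θ₁ = atan2(sin Δλ cos φ₂, cos φ₁ sin φ₂ − sin φ₁ cos φ₂ cos Δλ) = 71.11°
Final bearing θ₂ = (initial bearing from the destination back to the start) + 180° = 143.64°
Δθ = θ₂ − θ₁ = +72.5°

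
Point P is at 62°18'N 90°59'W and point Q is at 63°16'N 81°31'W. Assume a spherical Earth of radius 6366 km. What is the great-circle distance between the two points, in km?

492 km

Haversine: a = sin²(Δφ/2)+cos φ₁ cos φ₂ sin²(Δλ/2) = 0.00150;  σ = 2·atan2(√a,√(1−a))
σ = 4.432° → d = Rσ = 6366·0.07735 = 492 km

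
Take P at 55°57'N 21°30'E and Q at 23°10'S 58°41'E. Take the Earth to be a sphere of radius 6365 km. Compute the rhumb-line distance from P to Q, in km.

Rhumb course C = atan2(Δλ, Δψ) with Δψ = ln[tan(π/4+φ₂/2)/tan(π/4+φ₁/2)] = -1.5993, Δλ = +0.6490 → C = 157.91°
d = R·|Δφ| / |cos C| = 6365·1.38085 / 0.92662 = 9485 km

9485 km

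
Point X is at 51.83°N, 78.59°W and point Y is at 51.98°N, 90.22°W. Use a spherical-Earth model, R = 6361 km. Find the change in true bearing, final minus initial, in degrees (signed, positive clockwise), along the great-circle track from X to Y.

Initial bearing θ₁ = atan2(sin Δλ cos φ₂, cos φ₁ sin φ₂ − sin φ₁ cos φ₂ cos Δλ) = 275.78°
Final bearing θ₂ = (initial bearing from the destination back to the start) + 180° = 266.61°
Δθ = θ₂ − θ₁ = -9.2°

-9.2°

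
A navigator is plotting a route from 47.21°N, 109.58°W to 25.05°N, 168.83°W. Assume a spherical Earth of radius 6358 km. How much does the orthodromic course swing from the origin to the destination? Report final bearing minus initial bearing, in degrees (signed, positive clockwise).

-37.7°

At departure: θ₁ = atan2(sin Δλ cos φ₂, cos φ₁ sin φ₂ − sin φ₁ cos φ₂ cos Δλ) = 266.16°
At arrival: θ₂ = atan2(sin Δλ cos φ₁, −cos φ₂ sin φ₁ + sin φ₂ cos φ₁ cos Δλ) = 228.43°
Δθ = θ₂ − θ₁ = -37.7°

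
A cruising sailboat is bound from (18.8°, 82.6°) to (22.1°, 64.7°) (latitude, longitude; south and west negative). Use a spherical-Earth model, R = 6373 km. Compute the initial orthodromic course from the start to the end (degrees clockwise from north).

284.2°

θ = atan2( sin Δλ·cos φ₂ ,  cos φ₁ sin φ₂ − sin φ₁ cos φ₂ cos Δλ )
  = atan2(-0.2848, +0.0720) = 284.19°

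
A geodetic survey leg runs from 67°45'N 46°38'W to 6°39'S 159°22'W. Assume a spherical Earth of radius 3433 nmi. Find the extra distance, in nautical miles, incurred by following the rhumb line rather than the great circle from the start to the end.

454 nmi

Great circle: cos σ = sin φ₁ sin φ₂ + cos φ₁ cos φ₂ cos Δλ,  σ = 1.8261 rad → d_gc = 6268.94 nmi
Rhumb line: Δψ = -1.7427, q = Δφ/Δψ = 0.7451, d_rh = R√(Δφ²+q²Δλ²) = 6723.43 nmi
Excess = 6723.43 − 6268.94 = 454.49 ≈ 454 nmi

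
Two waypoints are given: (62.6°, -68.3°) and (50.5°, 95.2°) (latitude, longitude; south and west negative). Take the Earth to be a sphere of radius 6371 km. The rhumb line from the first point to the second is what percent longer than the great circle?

Great circle: σ = 1.1545 rad → d_gc = Rσ = 7355.2 km
Rhumb: Δφ = -0.2112, Δλ = +2.8536, Δψ = -0.3872, q = Δφ/Δψ = 0.5454 → d_rh = R√(Δφ²+q²Δλ²) = 10007.1 km
Excess = (10007.1 − 7355.2) / 7355.2 = 2651.9 / 7355.2 = 36.055% ≈ 36.1%

36.1%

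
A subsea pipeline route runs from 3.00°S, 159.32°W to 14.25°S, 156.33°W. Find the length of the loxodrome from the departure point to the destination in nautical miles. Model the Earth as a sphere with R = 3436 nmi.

697 nmi

Rhumb course C = atan2(Δλ, Δψ) with Δψ = ln[tan(π/4+φ₂/2)/tan(π/4+φ₁/2)] = -0.1989, Δλ = +0.0522 → C = 165.30°
d = R·|Δφ| / |cos C| = 3436·0.19635 / 0.96727 = 697 nmi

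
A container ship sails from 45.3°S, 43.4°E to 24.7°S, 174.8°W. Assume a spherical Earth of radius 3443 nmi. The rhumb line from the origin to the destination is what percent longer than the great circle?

Great circle: σ = 1.7774 rad → d_gc = Rσ = 6119.7 nmi
Rhumb: Δφ = +0.3595, Δλ = +2.4749, Δψ = +0.4437, q = Δφ/Δψ = 0.8103 → d_rh = R√(Δφ²+q²Δλ²) = 7014.9 nmi
Excess = (7014.9 − 6119.7) / 6119.7 = 895.2 / 6119.7 = 14.63% ≈ 14.6%

14.6%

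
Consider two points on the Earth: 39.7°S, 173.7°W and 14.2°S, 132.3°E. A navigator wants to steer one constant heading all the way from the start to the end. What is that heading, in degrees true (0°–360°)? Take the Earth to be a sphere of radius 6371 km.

298.2°

Meridional parts: M(φ₁)=-0.7561, M(φ₂)=-0.2504 → ΔM = +0.5057;  Δλ = -0.9425 rad
tan C = Δλ / ΔM = -1.8638 → C = 298.22°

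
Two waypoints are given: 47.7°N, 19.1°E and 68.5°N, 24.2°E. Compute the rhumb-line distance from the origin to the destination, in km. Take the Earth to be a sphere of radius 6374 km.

Δψ = ln[tan(π/4+φ₂/2)/tan(π/4+φ₁/2)] = +0.7118;  Δφ = +0.3630 rad,  Δλ = +0.0890 rad
q = Δφ/Δψ = 0.5100
d = R·√(Δφ² + q²Δλ²) = 6374·0.36586 = 2332 km

2332 km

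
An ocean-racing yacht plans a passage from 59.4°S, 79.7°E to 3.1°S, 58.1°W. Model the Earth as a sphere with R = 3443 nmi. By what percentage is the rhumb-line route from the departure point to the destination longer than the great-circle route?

Great circle: σ = 1.9071 rad → d_gc = Rσ = 6566.1 nmi
Rhumb: Δφ = +0.9826, Δλ = -2.4051, Δψ = +1.2421, q = Δφ/Δψ = 0.7911 → d_rh = R√(Δφ²+q²Δλ²) = 7373.0 nmi
Excess = (7373.0 − 6566.1) / 6566.1 = 806.9 / 6566.1 = 12.29% ≈ 12.3%

12.3%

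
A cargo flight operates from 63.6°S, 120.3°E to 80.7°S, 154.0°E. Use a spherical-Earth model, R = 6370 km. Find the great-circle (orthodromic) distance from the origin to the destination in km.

Haversine: a = sin²(Δφ/2)+cos φ₁ cos φ₂ sin²(Δλ/2) = 0.02814;  σ = 2·atan2(√a,√(1−a))
σ = 19.314° → d = Rσ = 6370·0.33710 = 2147 km

2147 km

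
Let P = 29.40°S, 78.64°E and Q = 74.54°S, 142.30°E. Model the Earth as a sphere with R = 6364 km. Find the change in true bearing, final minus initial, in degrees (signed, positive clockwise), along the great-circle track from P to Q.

Initial bearing θ₁ = atan2(sin Δλ cos φ₂, cos φ₁ sin φ₂ − sin φ₁ cos φ₂ cos Δλ) = 163.01°
Final bearing θ₂ = (initial bearing from the destination back to the start) + 180° = 107.20°
Δθ = θ₂ − θ₁ = -55.8°

-55.8°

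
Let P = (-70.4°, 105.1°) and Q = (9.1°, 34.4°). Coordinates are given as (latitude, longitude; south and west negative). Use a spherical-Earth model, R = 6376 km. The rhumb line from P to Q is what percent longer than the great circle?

2.5%

Great circle: σ = 1.6103 rad → d_gc = Rσ = 10267.4 km
Rhumb: Δφ = +1.3875, Δλ = -1.2339, Δψ = +1.9155, q = Δφ/Δψ = 0.7244 → d_rh = R√(Δφ²+q²Δλ²) = 10523.7 km
Excess = (10523.7 − 10267.4) / 10267.4 = 256.3 / 10267.4 = 2.50% ≈ 2.5%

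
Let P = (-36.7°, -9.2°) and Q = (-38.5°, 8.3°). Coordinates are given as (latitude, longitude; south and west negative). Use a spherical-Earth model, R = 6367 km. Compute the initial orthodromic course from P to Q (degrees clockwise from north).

102.7°

θ = atan2( sin Δλ·cos φ₂ ,  cos φ₁ sin φ₂ − sin φ₁ cos φ₂ cos Δλ )
  = atan2(+0.2353, -0.0531) = 102.71°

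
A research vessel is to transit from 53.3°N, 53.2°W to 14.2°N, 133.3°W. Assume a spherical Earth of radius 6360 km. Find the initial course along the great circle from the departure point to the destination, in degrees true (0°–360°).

θ = atan2( sin Δλ·cos φ₂ ,  cos φ₁ sin φ₂ − sin φ₁ cos φ₂ cos Δλ )
  = atan2(-0.9550, +0.0130) = 270.78°

270.8°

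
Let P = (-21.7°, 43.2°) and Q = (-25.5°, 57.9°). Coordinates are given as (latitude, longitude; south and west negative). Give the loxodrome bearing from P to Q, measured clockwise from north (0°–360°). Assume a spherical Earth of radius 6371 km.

Δψ = ln[tan(π/4+φ₂/2)/tan(π/4+φ₁/2)] = -0.0724
Δλ = +0.2566 rad (taken the short way round)
course = atan2(Δλ, Δψ) = 105.76°

105.8°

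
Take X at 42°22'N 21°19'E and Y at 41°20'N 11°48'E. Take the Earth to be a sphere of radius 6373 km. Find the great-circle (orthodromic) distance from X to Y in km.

796 km

Haversine: a = sin²(Δφ/2)+cos φ₁ cos φ₂ sin²(Δλ/2) = 0.00390;  σ = 2·atan2(√a,√(1−a))
σ = 7.160° → d = Rσ = 6373·0.12496 = 796 km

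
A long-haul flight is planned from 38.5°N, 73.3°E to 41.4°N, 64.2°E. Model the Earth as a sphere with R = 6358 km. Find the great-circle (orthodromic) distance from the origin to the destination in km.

Haversine: a = sin²(Δφ/2)+cos φ₁ cos φ₂ sin²(Δλ/2) = 0.00433;  σ = 2·atan2(√a,√(1−a))
σ = 7.550° → d = Rσ = 6358·0.13177 = 838 km

838 km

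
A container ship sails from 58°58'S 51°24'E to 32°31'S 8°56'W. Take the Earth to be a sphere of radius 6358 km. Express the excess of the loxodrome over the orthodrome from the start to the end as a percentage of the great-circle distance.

2.6%

Great circle: σ = 0.8288 rad → d_gc = Rσ = 5269.4 km
Rhumb: Δφ = +0.4616, Δλ = -1.0530, Δψ = +0.6807, q = Δφ/Δψ = 0.6781 → d_rh = R√(Δφ²+q²Δλ²) = 5406.3 km
Excess = (5406.3 − 5269.4) / 5269.4 = 136.9 / 5269.4 = 2.60% ≈ 2.6%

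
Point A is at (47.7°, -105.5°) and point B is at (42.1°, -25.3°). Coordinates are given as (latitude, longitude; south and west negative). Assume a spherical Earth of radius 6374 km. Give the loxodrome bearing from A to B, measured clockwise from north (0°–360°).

Δψ = ln[tan(π/4+φ₂/2)/tan(π/4+φ₁/2)] = -0.1381
Δλ = +1.3998 rad (taken the short way round)
course = atan2(Δλ, Δψ) = 95.64°

95.6°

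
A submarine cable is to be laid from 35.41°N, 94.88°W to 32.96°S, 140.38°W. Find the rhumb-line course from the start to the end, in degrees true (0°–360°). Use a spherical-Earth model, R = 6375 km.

Δψ = ln[tan(π/4+φ₂/2)/tan(π/4+φ₁/2)] = -1.2715
Δλ = -0.7941 rad (taken the short way round)
course = atan2(Δλ, Δψ) = 211.99°

212.0°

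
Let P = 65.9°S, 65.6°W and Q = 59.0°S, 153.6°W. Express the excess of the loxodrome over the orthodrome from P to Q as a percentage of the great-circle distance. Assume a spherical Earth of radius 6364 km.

Great circle: σ = 0.6603 rad → d_gc = Rσ = 4202.3 km
Rhumb: Δφ = +0.1204, Δλ = -1.5359, Δψ = +0.2617, q = Δφ/Δψ = 0.4602 → d_rh = R√(Δφ²+q²Δλ²) = 4562.8 km
Excess = (4562.8 − 4202.3) / 4202.3 = 360.5 / 4202.3 = 8.58% ≈ 8.6%

8.6%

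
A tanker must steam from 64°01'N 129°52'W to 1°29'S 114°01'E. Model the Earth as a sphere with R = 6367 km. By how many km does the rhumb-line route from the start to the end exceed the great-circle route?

Great circle: cos σ = sin φ₁ sin φ₂ + cos φ₁ cos φ₂ cos Δλ,  σ = 1.7886 rad → d_gc = 11387.9 km
Rhumb line: Δψ = -1.4925, q = Δφ/Δψ = 0.7660, d_rh = R√(Δφ²+q²Δλ²) = 12274.7 km
Excess = 12274.7 − 11387.9 = 886.8 ≈ 887 km

887 km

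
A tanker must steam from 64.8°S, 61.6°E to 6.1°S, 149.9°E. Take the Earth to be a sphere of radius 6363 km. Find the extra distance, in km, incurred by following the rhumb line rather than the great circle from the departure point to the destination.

Great circle: cos σ = sin φ₁ sin φ₂ + cos φ₁ cos φ₂ cos Δλ,  σ = 1.4619 rad → d_gc = 9301.9 km
Rhumb line: Δψ = +1.3916, q = Δφ/Δψ = 0.7362, d_rh = R√(Δφ²+q²Δλ²) = 9727.3 km
Excess = 9727.3 − 9301.9 = 425.4 ≈ 425 km

425 km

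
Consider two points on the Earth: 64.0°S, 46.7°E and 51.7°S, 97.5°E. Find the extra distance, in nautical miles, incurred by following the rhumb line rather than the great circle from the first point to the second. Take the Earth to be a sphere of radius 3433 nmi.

42 nmi

Great circle: cos σ = sin φ₁ sin φ₂ + cos φ₁ cos φ₂ cos Δλ,  σ = 0.5011 rad → d_gc = 1720.2 nmi
Rhumb line: Δψ = +0.4082, q = Δφ/Δψ = 0.5259, d_rh = R√(Δφ²+q²Δλ²) = 1762.2 nmi
Excess = 1762.2 − 1720.2 = 42.0 ≈ 42 nmi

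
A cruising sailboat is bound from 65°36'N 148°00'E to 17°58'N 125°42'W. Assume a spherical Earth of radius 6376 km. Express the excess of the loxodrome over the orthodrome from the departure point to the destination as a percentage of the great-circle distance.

5.3%

Great circle: σ = 1.2595 rad → d_gc = Rσ = 8030.7 km
Rhumb: Δφ = -0.8314, Δλ = +1.5062, Δψ = -1.2127, q = Δφ/Δψ = 0.6856 → d_rh = R√(Δφ²+q²Δλ²) = 8452.5 km
Excess = (8452.5 − 8030.7) / 8030.7 = 421.8 / 8030.7 = 5.252% ≈ 5.3%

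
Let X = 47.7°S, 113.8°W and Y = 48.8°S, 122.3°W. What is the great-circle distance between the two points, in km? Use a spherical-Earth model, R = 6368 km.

640 km

cos σ = sin φ₁ sin φ₂ + cos φ₁ cos φ₂ cos Δλ
      = sin(-47.70°)sin(-48.80°) + cos(-47.70°)cos(-48.80°)cos(-8.50°) = 0.9949
σ = 5.763° → d = Rσ = 6368·0.10058 = 640 km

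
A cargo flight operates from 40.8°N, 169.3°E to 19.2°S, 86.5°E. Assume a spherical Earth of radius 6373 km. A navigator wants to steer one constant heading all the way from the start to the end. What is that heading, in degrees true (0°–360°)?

Δψ = ln[tan(π/4+φ₂/2)/tan(π/4+φ₁/2)] = -1.1228
Δλ = -1.4451 rad (taken the short way round)
course = atan2(Δλ, Δψ) = 232.15°

232.2°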